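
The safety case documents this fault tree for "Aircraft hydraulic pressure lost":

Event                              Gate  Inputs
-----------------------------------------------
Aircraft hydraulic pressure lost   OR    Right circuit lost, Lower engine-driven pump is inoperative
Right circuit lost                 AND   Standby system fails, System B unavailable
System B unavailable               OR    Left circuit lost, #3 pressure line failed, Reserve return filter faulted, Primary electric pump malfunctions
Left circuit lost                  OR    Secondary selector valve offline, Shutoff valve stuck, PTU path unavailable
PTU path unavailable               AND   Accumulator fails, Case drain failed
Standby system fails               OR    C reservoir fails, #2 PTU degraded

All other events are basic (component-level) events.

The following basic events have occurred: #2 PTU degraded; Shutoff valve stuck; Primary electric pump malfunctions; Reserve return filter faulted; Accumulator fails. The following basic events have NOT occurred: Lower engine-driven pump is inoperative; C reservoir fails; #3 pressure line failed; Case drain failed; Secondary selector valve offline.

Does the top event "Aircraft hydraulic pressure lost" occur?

Yes

Standby system fails [OR]: C reservoir fails=not, #2 PTU degraded=occurs → at least one input occurs → occurs.
PTU path unavailable [AND]: Accumulator fails=occurs, Case drain failed=not → not all inputs occur → does not occur.
Left circuit lost [OR]: Secondary selector valve offline=not, Shutoff valve stuck=occurs, PTU path unavailable=not → at least one input occurs → occurs.
System B unavailable [OR]: Left circuit lost=occurs, #3 pressure line failed=not, Reserve return filter faulted=occurs, Primary electric pump malfunctions=occurs → at least one input occurs → occurs.
Right circuit lost [AND]: Standby system fails=occurs, System B unavailable=occurs → all inputs occur → occurs.
Aircraft hydraulic pressure lost [OR]: Right circuit lost=occurs, Lower engine-driven pump is inoperative=not → at least one input occurs → occurs.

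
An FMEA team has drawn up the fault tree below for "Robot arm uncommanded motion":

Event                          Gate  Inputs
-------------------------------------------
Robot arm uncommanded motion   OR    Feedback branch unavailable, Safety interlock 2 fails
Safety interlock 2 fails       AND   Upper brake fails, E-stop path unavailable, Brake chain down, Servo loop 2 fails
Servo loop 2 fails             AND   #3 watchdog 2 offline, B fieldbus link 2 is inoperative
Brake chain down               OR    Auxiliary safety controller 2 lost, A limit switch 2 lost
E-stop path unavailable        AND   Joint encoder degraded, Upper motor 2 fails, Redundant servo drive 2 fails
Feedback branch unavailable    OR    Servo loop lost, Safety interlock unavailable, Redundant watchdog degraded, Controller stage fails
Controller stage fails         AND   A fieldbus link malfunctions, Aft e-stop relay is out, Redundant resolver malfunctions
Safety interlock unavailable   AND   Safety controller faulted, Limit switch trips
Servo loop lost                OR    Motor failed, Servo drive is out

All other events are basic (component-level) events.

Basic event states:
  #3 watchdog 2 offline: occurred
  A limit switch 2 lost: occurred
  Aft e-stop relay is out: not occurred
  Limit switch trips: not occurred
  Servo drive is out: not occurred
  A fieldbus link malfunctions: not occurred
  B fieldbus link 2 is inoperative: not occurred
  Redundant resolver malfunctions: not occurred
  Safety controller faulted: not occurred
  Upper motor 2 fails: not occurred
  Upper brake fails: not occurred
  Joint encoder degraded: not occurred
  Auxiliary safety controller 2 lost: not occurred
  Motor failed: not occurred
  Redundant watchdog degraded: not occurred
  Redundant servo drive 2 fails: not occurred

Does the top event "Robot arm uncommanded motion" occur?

No

Servo loop lost [OR]: Motor failed=not, Servo drive is out=not → no input occurs → does not occur.
Safety interlock unavailable [AND]: Safety controller faulted=not, Limit switch trips=not → not all inputs occur → does not occur.
Controller stage fails [AND]: A fieldbus link malfunctions=not, Aft e-stop relay is out=not, Redundant resolver malfunctions=not → not all inputs occur → does not occur.
Feedback branch unavailable [OR]: Servo loop lost=not, Safety interlock unavailable=not, Redundant watchdog degraded=not, Controller stage fails=not → no input occurs → does not occur.
E-stop path unavailable [AND]: Joint encoder degraded=not, Upper motor 2 fails=not, Redundant servo drive 2 fails=not → not all inputs occur → does not occur.
Brake chain down [OR]: Auxiliary safety controller 2 lost=not, A limit switch 2 lost=occurs → at least one input occurs → occurs.
Servo loop 2 fails [AND]: #3 watchdog 2 offline=occurs, B fieldbus link 2 is inoperative=not → not all inputs occur → does not occur.
Safety interlock 2 fails [AND]: Upper brake fails=not, E-stop path unavailable=not, Brake chain down=occurs, Servo loop 2 fails=not → not all inputs occur → does not occur.
Robot arm uncommanded motion [OR]: Feedback branch unavailable=not, Safety interlock 2 fails=not → no input occurs → does not occur.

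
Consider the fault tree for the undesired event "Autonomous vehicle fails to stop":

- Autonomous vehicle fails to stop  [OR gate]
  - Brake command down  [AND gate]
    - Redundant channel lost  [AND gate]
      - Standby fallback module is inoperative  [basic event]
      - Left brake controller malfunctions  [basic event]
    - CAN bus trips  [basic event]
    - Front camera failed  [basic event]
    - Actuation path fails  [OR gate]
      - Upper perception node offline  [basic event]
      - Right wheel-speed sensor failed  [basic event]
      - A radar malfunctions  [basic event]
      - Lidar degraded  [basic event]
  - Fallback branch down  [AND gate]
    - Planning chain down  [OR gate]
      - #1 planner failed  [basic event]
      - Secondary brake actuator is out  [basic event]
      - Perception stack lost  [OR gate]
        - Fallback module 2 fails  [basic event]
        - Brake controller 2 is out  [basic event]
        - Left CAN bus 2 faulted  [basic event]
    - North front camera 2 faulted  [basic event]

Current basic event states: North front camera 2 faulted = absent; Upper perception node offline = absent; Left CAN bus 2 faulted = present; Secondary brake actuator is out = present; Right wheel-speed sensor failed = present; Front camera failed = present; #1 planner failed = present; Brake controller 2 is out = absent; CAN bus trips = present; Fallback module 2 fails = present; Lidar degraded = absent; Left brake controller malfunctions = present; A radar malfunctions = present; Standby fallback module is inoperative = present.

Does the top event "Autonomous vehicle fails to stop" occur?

Redundant channel lost [AND]: Standby fallback module is inoperative=occurs, Left brake controller malfunctions=occurs → all inputs occur → occurs.
Actuation path fails [OR]: Upper perception node offline=not, Right wheel-speed sensor failed=occurs, A radar malfunctions=occurs, Lidar degraded=not → at least one input occurs → occurs.
Brake command down [AND]: Redundant channel lost=occurs, CAN bus trips=occurs, Front camera failed=occurs, Actuation path fails=occurs → all inputs occur → occurs.
Perception stack lost [OR]: Fallback module 2 fails=occurs, Brake controller 2 is out=not, Left CAN bus 2 faulted=occurs → at least one input occurs → occurs.
Planning chain down [OR]: #1 planner failed=occurs, Secondary brake actuator is out=occurs, Perception stack lost=occurs → at least one input occurs → occurs.
Fallback branch down [AND]: Planning chain down=occurs, North front camera 2 faulted=not → not all inputs occur → does not occur.
Autonomous vehicle fails to stop [OR]: Brake command down=occurs, Fallback branch down=not → at least one input occurs → occurs.

Yes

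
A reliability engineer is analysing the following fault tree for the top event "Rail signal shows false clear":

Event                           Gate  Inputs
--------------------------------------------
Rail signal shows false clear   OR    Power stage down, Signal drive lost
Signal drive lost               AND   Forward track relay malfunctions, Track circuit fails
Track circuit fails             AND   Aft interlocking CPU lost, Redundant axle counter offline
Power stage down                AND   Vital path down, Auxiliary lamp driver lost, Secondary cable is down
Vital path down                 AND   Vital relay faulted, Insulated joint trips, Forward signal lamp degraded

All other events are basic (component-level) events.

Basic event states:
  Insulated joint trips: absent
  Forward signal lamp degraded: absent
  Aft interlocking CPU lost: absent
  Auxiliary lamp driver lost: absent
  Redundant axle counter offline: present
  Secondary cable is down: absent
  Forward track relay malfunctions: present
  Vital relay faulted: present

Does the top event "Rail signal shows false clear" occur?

No

Vital path down [AND]: Vital relay faulted=occurs, Insulated joint trips=not, Forward signal lamp degraded=not → not all inputs occur → does not occur.
Power stage down [AND]: Vital path down=not, Auxiliary lamp driver lost=not, Secondary cable is down=not → not all inputs occur → does not occur.
Track circuit fails [AND]: Aft interlocking CPU lost=not, Redundant axle counter offline=occurs → not all inputs occur → does not occur.
Signal drive lost [AND]: Forward track relay malfunctions=occurs, Track circuit fails=not → not all inputs occur → does not occur.
Rail signal shows false clear [OR]: Power stage down=not, Signal drive lost=not → no input occurs → does not occur.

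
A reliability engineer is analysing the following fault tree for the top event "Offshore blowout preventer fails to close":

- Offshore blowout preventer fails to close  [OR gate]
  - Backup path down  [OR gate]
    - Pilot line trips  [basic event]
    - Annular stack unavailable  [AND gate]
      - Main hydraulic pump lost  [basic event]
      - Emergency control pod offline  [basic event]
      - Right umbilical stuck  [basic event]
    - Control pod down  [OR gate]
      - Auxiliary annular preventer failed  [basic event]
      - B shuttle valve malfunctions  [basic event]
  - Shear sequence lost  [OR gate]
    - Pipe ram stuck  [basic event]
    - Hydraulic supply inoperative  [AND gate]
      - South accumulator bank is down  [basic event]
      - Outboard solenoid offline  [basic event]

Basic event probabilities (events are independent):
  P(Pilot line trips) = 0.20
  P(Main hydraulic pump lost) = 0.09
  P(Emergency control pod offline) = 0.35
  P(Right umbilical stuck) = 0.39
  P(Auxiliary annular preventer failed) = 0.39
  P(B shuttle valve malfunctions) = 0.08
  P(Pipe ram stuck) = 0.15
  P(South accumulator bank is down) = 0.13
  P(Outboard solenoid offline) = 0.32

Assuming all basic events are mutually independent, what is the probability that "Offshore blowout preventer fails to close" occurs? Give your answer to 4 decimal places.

P(Annular stack unavailable) [AND] = 0.09 × 0.35 × 0.39 = 0.012285
P(Control pod down) [OR] = 1 − (1−0.39) × (1−0.08) = 0.438800
P(Backup path down) [OR] = 1 − (1−0.20) × (1−0.012285) × (1−0.438800) = 0.556555
P(Hydraulic supply inoperative) [AND] = 0.13 × 0.32 = 0.041600
P(Shear sequence lost) [OR] = 1 − (1−0.15) × (1−0.041600) = 0.185360
P(Offshore blowout preventer fails to close) [OR] = 1 − (1−0.556555) × (1−0.185360) = 0.638752
Rounded to 4 decimal places: P(Offshore blowout preventer fails to close) ≈ 0.6388.

0.6388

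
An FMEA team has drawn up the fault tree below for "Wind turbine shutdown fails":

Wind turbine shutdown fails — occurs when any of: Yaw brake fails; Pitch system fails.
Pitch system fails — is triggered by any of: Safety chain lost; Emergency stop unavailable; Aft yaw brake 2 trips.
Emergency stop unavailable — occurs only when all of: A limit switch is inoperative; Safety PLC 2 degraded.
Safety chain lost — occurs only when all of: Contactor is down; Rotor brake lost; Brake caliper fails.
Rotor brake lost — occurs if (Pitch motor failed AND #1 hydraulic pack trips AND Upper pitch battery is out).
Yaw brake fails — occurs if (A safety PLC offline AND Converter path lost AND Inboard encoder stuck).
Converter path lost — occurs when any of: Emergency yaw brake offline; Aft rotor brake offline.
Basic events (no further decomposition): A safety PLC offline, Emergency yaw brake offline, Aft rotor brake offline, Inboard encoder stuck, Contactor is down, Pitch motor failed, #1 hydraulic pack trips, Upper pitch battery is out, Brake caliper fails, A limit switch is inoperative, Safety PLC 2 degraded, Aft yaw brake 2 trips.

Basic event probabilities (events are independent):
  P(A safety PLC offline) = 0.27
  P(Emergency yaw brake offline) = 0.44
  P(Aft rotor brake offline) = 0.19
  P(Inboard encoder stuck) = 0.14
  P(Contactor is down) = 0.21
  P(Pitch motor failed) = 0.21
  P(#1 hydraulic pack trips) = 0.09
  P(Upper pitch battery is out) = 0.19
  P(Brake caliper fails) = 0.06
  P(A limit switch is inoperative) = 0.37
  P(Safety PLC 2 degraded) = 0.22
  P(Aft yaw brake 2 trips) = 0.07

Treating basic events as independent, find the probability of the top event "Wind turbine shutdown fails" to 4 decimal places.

P(Converter path lost) [OR] = 1 − (1−0.44) × (1−0.19) = 0.546400
P(Yaw brake fails) [AND] = 0.27 × 0.546400 × 0.14 = 0.020654
P(Rotor brake lost) [AND] = 0.21 × 0.09 × 0.19 = 0.003591
P(Safety chain lost) [AND] = 0.21 × 0.003591 × 0.06 = 0.000045
P(Emergency stop unavailable) [AND] = 0.37 × 0.22 = 0.081400
P(Pitch system fails) [OR] = 1 − (1−0.000045) × (1−0.081400) × (1−0.07) = 0.145740
P(Wind turbine shutdown fails) [OR] = 1 − (1−0.020654) × (1−0.145740) = 0.163384
Rounded to 4 decimal places: P(Wind turbine shutdown fails) ≈ 0.1634.

0.1634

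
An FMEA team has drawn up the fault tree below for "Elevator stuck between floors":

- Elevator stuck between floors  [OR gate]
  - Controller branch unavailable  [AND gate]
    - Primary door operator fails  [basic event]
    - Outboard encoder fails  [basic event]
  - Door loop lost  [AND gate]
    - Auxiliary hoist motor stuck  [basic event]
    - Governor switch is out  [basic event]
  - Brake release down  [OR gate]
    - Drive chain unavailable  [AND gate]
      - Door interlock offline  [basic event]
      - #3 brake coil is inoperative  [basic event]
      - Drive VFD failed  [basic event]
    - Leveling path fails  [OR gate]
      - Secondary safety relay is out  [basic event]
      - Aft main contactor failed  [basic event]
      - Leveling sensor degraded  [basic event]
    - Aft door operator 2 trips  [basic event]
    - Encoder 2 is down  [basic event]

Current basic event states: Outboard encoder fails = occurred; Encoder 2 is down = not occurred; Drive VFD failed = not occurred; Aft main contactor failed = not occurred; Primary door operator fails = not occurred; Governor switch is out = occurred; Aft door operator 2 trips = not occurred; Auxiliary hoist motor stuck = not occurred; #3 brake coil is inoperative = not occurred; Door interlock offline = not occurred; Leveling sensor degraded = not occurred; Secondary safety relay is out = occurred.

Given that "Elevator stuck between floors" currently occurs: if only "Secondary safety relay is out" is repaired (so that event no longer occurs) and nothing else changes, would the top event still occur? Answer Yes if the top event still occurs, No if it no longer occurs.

Counterfactual: set "Secondary safety relay is out" to not occurred.
Controller branch unavailable [AND]: Primary door operator fails=not, Outboard encoder fails=occurs → not all inputs occur → does not occur.
Door loop lost [AND]: Auxiliary hoist motor stuck=not, Governor switch is out=occurs → not all inputs occur → does not occur.
Drive chain unavailable [AND]: Door interlock offline=not, #3 brake coil is inoperative=not, Drive VFD failed=not → not all inputs occur → does not occur.
Leveling path fails [OR]: Secondary safety relay is out=not, Aft main contactor failed=not, Leveling sensor degraded=not → no input occurs → does not occur.
Brake release down [OR]: Drive chain unavailable=not, Leveling path fails=not, Aft door operator 2 trips=not, Encoder 2 is down=not → no input occurs → does not occur.
Elevator stuck between floors [OR]: Controller branch unavailable=not, Door loop lost=not, Brake release down=not → no input occurs → does not occur.

No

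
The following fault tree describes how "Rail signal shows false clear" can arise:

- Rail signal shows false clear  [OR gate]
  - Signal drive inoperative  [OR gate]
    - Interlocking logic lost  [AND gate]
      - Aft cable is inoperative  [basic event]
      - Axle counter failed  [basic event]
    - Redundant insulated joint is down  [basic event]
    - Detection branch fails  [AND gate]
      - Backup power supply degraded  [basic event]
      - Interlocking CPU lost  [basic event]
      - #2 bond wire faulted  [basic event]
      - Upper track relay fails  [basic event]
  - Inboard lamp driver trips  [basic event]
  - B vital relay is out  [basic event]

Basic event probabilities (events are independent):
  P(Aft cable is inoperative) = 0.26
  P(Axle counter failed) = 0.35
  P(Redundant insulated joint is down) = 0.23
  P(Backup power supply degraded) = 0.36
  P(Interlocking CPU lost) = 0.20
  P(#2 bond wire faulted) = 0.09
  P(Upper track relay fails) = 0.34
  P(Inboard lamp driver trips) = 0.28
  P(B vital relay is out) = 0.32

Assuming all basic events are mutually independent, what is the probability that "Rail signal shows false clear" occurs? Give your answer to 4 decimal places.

0.6581

P(Interlocking logic lost) [AND] = 0.26 × 0.35 = 0.091000
P(Detection branch fails) [AND] = 0.36 × 0.20 × 0.09 × 0.34 = 0.002203
P(Signal drive inoperative) [OR] = 1 − (1−0.091000) × (1−0.23) × (1−0.002203) = 0.301612
P(Rail signal shows false clear) [OR] = 1 − (1−0.301612) × (1−0.28) × (1−0.32) = 0.658069
Rounded to 4 decimal places: P(Rail signal shows false clear) ≈ 0.6581.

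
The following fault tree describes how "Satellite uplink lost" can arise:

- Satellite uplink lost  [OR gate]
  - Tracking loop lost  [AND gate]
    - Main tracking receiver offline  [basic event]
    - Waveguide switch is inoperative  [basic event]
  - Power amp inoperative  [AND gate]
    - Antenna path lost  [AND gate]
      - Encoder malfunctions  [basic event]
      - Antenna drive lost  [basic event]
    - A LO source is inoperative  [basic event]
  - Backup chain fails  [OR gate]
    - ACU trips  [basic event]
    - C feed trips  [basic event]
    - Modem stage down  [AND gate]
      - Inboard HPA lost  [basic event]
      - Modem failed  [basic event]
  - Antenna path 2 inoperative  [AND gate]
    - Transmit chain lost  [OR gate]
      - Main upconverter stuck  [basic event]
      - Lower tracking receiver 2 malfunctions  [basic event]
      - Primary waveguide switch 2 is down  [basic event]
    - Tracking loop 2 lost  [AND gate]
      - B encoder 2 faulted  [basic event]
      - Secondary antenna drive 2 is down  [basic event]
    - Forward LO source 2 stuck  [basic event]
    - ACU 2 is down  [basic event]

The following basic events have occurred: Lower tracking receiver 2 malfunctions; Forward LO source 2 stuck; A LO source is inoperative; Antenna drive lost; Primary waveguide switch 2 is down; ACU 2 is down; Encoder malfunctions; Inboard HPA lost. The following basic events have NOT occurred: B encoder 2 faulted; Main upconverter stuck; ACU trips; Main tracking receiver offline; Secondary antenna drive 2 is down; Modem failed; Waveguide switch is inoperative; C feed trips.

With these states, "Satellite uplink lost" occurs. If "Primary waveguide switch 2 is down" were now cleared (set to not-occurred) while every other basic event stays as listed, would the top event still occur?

Yes

Counterfactual: set "Primary waveguide switch 2 is down" to not occurred.
Tracking loop lost [AND]: Main tracking receiver offline=not, Waveguide switch is inoperative=not → not all inputs occur → does not occur.
Antenna path lost [AND]: Encoder malfunctions=occurs, Antenna drive lost=occurs → all inputs occur → occurs.
Power amp inoperative [AND]: Antenna path lost=occurs, A LO source is inoperative=occurs → all inputs occur → occurs.
Modem stage down [AND]: Inboard HPA lost=occurs, Modem failed=not → not all inputs occur → does not occur.
Backup chain fails [OR]: ACU trips=not, C feed trips=not, Modem stage down=not → no input occurs → does not occur.
Transmit chain lost [OR]: Main upconverter stuck=not, Lower tracking receiver 2 malfunctions=occurs, Primary waveguide switch 2 is down=not → at least one input occurs → occurs.
Tracking loop 2 lost [AND]: B encoder 2 faulted=not, Secondary antenna drive 2 is down=not → not all inputs occur → does not occur.
Antenna path 2 inoperative [AND]: Transmit chain lost=occurs, Tracking loop 2 lost=not, Forward LO source 2 stuck=occurs, ACU 2 is down=occurs → not all inputs occur → does not occur.
Satellite uplink lost [OR]: Tracking loop lost=not, Power amp inoperative=occurs, Backup chain fails=not, Antenna path 2 inoperative=not → at least one input occurs → occurs.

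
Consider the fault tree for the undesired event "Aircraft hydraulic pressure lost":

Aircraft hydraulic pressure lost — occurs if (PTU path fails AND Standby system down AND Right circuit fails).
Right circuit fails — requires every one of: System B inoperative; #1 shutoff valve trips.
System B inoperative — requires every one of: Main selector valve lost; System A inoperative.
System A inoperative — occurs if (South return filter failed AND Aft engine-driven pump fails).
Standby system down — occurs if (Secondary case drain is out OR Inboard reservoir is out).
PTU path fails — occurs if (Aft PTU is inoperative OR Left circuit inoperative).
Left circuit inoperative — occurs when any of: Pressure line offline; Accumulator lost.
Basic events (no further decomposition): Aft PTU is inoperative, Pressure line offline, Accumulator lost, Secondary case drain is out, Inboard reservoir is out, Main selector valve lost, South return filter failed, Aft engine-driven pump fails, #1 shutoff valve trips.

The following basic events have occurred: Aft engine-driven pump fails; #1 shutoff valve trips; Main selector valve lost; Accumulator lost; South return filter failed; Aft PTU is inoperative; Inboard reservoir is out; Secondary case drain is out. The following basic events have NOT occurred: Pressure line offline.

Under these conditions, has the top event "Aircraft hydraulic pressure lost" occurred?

Left circuit inoperative [OR]: Pressure line offline=not, Accumulator lost=occurs → at least one input occurs → occurs.
PTU path fails [OR]: Aft PTU is inoperative=occurs, Left circuit inoperative=occurs → at least one input occurs → occurs.
Standby system down [OR]: Secondary case drain is out=occurs, Inboard reservoir is out=occurs → at least one input occurs → occurs.
System A inoperative [AND]: South return filter failed=occurs, Aft engine-driven pump fails=occurs → all inputs occur → occurs.
System B inoperative [AND]: Main selector valve lost=occurs, System A inoperative=occurs → all inputs occur → occurs.
Right circuit fails [AND]: System B inoperative=occurs, #1 shutoff valve trips=occurs → all inputs occur → occurs.
Aircraft hydraulic pressure lost [AND]: PTU path fails=occurs, Standby system down=occurs, Right circuit fails=occurs → all inputs occur → occurs.

Yes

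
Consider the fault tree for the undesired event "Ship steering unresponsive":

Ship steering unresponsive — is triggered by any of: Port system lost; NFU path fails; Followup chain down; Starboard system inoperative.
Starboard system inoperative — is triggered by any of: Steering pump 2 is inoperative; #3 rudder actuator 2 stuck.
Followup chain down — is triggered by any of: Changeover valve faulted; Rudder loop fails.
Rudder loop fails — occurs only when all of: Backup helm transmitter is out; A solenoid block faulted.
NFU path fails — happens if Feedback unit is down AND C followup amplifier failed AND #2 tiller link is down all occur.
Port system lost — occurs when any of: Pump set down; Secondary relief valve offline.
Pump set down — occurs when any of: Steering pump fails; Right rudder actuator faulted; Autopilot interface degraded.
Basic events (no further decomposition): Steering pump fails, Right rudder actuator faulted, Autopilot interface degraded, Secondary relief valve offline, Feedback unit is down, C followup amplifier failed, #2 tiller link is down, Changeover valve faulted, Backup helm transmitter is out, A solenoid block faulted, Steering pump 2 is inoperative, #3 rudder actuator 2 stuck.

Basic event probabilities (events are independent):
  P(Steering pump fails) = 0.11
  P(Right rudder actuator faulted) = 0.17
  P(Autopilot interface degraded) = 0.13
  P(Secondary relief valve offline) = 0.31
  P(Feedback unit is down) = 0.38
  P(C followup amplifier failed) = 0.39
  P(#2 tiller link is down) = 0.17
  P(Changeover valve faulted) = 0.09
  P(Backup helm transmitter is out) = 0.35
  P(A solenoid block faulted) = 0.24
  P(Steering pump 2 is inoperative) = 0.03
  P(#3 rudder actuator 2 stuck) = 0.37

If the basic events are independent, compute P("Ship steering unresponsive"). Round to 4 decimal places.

0.7798

P(Pump set down) [OR] = 1 − (1−0.11) × (1−0.17) × (1−0.13) = 0.357331
P(Port system lost) [OR] = 1 − (1−0.357331) × (1−0.31) = 0.556558
P(NFU path fails) [AND] = 0.38 × 0.39 × 0.17 = 0.025194
P(Rudder loop fails) [AND] = 0.35 × 0.24 = 0.084000
P(Followup chain down) [OR] = 1 − (1−0.09) × (1−0.084000) = 0.166440
P(Starboard system inoperative) [OR] = 1 − (1−0.03) × (1−0.37) = 0.388900
P(Ship steering unresponsive) [OR] = 1 − (1−0.556558) × (1−0.025194) × (1−0.166440) × (1−0.388900) = 0.779807
Rounded to 4 decimal places: P(Ship steering unresponsive) ≈ 0.7798.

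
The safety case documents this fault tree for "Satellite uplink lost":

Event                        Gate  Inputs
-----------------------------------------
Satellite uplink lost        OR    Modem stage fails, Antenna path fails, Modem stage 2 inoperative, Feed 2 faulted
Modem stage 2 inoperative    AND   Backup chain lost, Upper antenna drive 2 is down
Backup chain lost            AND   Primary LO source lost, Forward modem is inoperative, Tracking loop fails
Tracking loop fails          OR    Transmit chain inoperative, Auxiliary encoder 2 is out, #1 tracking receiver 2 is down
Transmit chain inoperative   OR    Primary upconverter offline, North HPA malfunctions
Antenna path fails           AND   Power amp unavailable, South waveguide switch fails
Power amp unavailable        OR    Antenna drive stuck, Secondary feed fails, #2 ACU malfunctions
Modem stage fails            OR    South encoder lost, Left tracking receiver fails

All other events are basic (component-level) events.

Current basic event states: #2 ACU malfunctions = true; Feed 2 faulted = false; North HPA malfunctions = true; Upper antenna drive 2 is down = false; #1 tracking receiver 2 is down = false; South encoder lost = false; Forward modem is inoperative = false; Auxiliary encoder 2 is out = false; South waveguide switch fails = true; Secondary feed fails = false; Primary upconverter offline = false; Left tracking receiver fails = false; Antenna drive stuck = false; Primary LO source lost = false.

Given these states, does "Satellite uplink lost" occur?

Yes

Modem stage fails [OR]: South encoder lost=not, Left tracking receiver fails=not → no input occurs → does not occur.
Power amp unavailable [OR]: Antenna drive stuck=not, Secondary feed fails=not, #2 ACU malfunctions=occurs → at least one input occurs → occurs.
Antenna path fails [AND]: Power amp unavailable=occurs, South waveguide switch fails=occurs → all inputs occur → occurs.
Transmit chain inoperative [OR]: Primary upconverter offline=not, North HPA malfunctions=occurs → at least one input occurs → occurs.
Tracking loop fails [OR]: Transmit chain inoperative=occurs, Auxiliary encoder 2 is out=not, #1 tracking receiver 2 is down=not → at least one input occurs → occurs.
Backup chain lost [AND]: Primary LO source lost=not, Forward modem is inoperative=not, Tracking loop fails=occurs → not all inputs occur → does not occur.
Modem stage 2 inoperative [AND]: Backup chain lost=not, Upper antenna drive 2 is down=not → not all inputs occur → does not occur.
Satellite uplink lost [OR]: Modem stage fails=not, Antenna path fails=occurs, Modem stage 2 inoperative=not, Feed 2 faulted=not → at least one input occurs → occurs.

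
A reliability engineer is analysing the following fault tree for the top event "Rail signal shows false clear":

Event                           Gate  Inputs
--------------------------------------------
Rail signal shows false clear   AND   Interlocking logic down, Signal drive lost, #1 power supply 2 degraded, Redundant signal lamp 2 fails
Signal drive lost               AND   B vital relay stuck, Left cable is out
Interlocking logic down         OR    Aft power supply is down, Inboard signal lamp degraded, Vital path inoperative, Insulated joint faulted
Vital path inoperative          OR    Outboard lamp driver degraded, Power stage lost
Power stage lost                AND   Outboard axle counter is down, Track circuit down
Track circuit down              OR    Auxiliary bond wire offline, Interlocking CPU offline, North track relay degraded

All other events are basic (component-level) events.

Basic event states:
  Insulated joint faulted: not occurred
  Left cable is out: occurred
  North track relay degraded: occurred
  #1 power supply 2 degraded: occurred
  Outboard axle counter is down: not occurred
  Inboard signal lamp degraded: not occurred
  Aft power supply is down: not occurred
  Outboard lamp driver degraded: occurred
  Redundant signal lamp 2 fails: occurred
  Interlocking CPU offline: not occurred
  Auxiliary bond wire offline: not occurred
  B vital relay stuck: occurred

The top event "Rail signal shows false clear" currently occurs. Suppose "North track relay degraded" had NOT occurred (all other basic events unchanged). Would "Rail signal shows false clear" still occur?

Counterfactual: set "North track relay degraded" to not occurred.
Track circuit down [OR]: Auxiliary bond wire offline=not, Interlocking CPU offline=not, North track relay degraded=not → no input occurs → does not occur.
Power stage lost [AND]: Outboard axle counter is down=not, Track circuit down=not → not all inputs occur → does not occur.
Vital path inoperative [OR]: Outboard lamp driver degraded=occurs, Power stage lost=not → at least one input occurs → occurs.
Interlocking logic down [OR]: Aft power supply is down=not, Inboard signal lamp degraded=not, Vital path inoperative=occurs, Insulated joint faulted=not → at least one input occurs → occurs.
Signal drive lost [AND]: B vital relay stuck=occurs, Left cable is out=occurs → all inputs occur → occurs.
Rail signal shows false clear [AND]: Interlocking logic down=occurs, Signal drive lost=occurs, #1 power supply 2 degraded=occurs, Redundant signal lamp 2 fails=occurs → all inputs occur → occurs.

Yes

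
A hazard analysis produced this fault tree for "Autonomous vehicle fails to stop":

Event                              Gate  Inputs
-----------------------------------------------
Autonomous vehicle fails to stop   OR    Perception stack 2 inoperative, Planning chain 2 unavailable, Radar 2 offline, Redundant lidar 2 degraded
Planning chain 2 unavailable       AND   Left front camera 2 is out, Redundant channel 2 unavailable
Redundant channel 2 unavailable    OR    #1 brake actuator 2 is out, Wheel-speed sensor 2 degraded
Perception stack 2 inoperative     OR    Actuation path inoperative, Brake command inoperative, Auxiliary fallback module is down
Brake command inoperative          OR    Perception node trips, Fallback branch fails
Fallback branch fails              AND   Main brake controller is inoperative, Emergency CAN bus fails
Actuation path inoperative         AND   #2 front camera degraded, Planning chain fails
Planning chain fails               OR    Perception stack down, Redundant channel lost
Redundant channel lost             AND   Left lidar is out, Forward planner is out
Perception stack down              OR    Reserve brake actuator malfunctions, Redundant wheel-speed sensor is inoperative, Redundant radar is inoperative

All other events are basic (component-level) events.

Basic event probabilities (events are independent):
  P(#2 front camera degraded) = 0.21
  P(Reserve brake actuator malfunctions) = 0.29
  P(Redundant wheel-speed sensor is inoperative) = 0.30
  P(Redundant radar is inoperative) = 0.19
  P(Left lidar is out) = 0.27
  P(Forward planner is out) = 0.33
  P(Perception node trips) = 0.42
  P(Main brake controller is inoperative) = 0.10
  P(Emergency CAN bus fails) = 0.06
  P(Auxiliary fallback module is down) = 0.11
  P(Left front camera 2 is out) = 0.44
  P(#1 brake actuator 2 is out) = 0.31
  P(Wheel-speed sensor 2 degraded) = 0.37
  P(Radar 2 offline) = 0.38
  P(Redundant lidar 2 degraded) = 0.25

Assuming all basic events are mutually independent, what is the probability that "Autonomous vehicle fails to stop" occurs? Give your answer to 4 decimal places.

0.8446

P(Perception stack down) [OR] = 1 − (1−0.29) × (1−0.30) × (1−0.19) = 0.597430
P(Redundant channel lost) [AND] = 0.27 × 0.33 = 0.089100
P(Planning chain fails) [OR] = 1 − (1−0.597430) × (1−0.089100) = 0.633299
P(Actuation path inoperative) [AND] = 0.21 × 0.633299 = 0.132993
P(Fallback branch fails) [AND] = 0.10 × 0.06 = 0.006000
P(Brake command inoperative) [OR] = 1 − (1−0.42) × (1−0.006000) = 0.423480
P(Perception stack 2 inoperative) [OR] = 1 − (1−0.132993) × (1−0.423480) × (1−0.11) = 0.555136
P(Redundant channel 2 unavailable) [OR] = 1 − (1−0.31) × (1−0.37) = 0.565300
P(Planning chain 2 unavailable) [AND] = 0.44 × 0.565300 = 0.248732
P(Autonomous vehicle fails to stop) [OR] = 1 − (1−0.555136) × (1−0.248732) × (1−0.38) × (1−0.25) = 0.844591
Rounded to 4 decimal places: P(Autonomous vehicle fails to stop) ≈ 0.8446.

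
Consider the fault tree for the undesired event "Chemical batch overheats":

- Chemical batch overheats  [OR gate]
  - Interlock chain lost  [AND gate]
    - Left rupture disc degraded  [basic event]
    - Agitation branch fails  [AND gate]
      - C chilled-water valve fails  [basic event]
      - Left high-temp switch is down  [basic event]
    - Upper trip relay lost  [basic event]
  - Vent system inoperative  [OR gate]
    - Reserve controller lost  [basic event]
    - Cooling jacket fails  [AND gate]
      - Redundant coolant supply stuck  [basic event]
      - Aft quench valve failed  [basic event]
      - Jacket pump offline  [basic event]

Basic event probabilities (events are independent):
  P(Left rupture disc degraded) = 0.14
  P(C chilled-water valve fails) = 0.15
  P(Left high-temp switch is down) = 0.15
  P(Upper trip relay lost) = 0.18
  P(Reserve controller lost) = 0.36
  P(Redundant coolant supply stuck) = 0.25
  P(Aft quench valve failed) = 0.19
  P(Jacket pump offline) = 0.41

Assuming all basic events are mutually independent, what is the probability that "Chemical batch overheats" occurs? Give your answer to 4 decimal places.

P(Agitation branch fails) [AND] = 0.15 × 0.15 = 0.022500
P(Interlock chain lost) [AND] = 0.14 × 0.022500 × 0.18 = 0.000567
P(Cooling jacket fails) [AND] = 0.25 × 0.19 × 0.41 = 0.019475
P(Vent system inoperative) [OR] = 1 − (1−0.36) × (1−0.019475) = 0.372464
P(Chemical batch overheats) [OR] = 1 − (1−0.000567) × (1−0.372464) = 0.372820
Rounded to 4 decimal places: P(Chemical batch overheats) ≈ 0.3728.

0.3728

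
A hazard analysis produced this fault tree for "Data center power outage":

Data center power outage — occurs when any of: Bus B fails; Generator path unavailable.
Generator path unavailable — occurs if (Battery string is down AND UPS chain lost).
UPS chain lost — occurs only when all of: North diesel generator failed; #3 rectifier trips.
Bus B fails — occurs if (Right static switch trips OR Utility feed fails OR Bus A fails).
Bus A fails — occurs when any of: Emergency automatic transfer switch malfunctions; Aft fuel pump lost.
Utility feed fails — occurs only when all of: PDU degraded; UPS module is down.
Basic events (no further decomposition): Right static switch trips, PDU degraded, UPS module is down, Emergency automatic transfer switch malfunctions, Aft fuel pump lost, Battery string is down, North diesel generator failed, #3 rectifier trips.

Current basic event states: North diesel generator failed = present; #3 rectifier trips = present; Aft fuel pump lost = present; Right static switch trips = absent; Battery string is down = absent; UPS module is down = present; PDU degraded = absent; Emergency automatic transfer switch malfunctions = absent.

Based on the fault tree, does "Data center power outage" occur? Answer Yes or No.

Yes

Utility feed fails [AND]: PDU degraded=not, UPS module is down=occurs → not all inputs occur → does not occur.
Bus A fails [OR]: Emergency automatic transfer switch malfunctions=not, Aft fuel pump lost=occurs → at least one input occurs → occurs.
Bus B fails [OR]: Right static switch trips=not, Utility feed fails=not, Bus A fails=occurs → at least one input occurs → occurs.
UPS chain lost [AND]: North diesel generator failed=occurs, #3 rectifier trips=occurs → all inputs occur → occurs.
Generator path unavailable [AND]: Battery string is down=not, UPS chain lost=occurs → not all inputs occur → does not occur.
Data center power outage [OR]: Bus B fails=occurs, Generator path unavailable=not → at least one input occurs → occurs.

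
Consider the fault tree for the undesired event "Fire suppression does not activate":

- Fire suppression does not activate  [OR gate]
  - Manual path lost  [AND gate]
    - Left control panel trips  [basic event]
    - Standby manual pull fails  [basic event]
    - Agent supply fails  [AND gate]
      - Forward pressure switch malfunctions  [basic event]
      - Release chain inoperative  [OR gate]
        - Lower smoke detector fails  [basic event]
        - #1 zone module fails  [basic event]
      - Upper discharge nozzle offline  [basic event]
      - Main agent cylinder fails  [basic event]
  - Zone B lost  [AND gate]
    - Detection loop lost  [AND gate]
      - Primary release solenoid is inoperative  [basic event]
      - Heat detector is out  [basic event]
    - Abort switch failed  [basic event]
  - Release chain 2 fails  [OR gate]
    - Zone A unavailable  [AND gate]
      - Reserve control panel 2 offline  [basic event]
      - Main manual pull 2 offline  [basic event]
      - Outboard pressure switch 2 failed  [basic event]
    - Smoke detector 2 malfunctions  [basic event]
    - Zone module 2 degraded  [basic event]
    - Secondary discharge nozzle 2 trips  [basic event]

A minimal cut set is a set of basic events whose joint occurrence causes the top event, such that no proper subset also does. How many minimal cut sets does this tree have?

Release chain inoperative [OR]: union of children's cut sets → 2 cut set(s).
Agent supply fails [AND]: one cut set from each child combined → 1 × 2 × 1 × 1 = 2 cut set(s).
Manual path lost [AND]: one cut set from each child combined → 1 × 1 × 2 = 2 cut set(s).
Detection loop lost [AND]: one cut set from each child combined → 1 × 1 = 1 cut set(s).
Zone B lost [AND]: one cut set from each child combined → 1 × 1 = 1 cut set(s).
Zone A unavailable [AND]: one cut set from each child combined → 1 × 1 × 1 = 1 cut set(s).
Release chain 2 fails [OR]: union of children's cut sets → 4 cut set(s).
Fire suppression does not activate [OR]: union of children's cut sets → 7 cut set(s).
Minimal cut sets: {Forward pressure switch malfunctions, Left control panel trips, Lower smoke detector fails, Main agent cylinder fails, Standby manual pull fails, Upper discharge nozzle offline}; {#1 zone module fails, Forward pressure switch malfunctions, Left control panel trips, Main agent cylinder fails, Standby manual pull fails, Upper discharge nozzle offline}; {Abort switch failed, Heat detector is out, Primary release solenoid is inoperative}; {Main manual pull 2 offline, Outboard pressure switch 2 failed, Reserve control panel 2 offline}; {Smoke detector 2 malfunctions}; {Zone module 2 degraded}; {Secondary discharge nozzle 2 trips}.

7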